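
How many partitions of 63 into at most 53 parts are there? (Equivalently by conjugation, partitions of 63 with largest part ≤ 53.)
p(63, parts ≤ 53) = 1505402

Use the recurrence p(n, m) = p(n, m−1) + p(n−m, m): either the largest part is < m (count p(n, m−1)) or the largest part is exactly m (remove one copy of m, count p(n−m, m)). With p(0, ·) = 1 this gives p(63, parts ≤ 53) = 1505402. (By conjugating Young diagrams, this also counts partitions of 63 into at most 53 parts.)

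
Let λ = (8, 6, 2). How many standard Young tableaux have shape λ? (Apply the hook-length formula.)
# SYT of shape (8, 6, 2) = 68640

Hook-length formula: f^λ = n! / Π hook(c), product over all cells c of the Young diagram. For λ = (8, 6, 2), n = 16 boxes. Hook lengths by row (left-to-right, top-to-bottom): [10, 9, 7, 6, 5, 4, 2, 1]; [7, 6, 4, 3, 2, 1]; [2, 1]. Product of hooks = 304819200. So f^λ = 16! / 304819200 = 20922789888000 / 304819200 = 68640.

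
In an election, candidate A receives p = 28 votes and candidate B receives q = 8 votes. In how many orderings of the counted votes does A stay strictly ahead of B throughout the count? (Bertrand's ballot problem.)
Strict-lead orderings = 16811300

Total orderings of the 36 votes with 28 for A: C(36, 28) = 30260340. By the Bertrand ballot formula (Cycle Lemma / reflection principle), the number of orderings in which A is strictly ahead of B throughout is (p − q)/(p + q) · C(p + q, p) = (28 − 8)/(28 + 8) · 30260340 = 16811300.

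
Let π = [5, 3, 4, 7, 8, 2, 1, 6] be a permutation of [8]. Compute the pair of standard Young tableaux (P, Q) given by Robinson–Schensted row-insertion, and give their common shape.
P = [1, 4, 6, 8] / [2, 7] / [3] / [5];  Q = [1, 3, 4, 5] / [2, 8] / [6] / [7];  common shape = (4, 2, 1, 1)

Row-insert the values π_1, π_2, … into P one at a time, bumping the leftmost entry strictly greater than the inserted value down to the next row. The recording tableau Q records, in position (i, j), the step at which that cell was added to P.
  Insert 5 (step 1): P = [5];  Q = [1]
  Insert 3 (step 2): P = [3] / [5];  Q = [1] / [2]
  Insert 4 (step 3): P = [3, 4] / [5];  Q = [1, 3] / [2]
  Insert 7 (step 4): P = [3, 4, 7] / [5];  Q = [1, 3, 4] / [2]
  Insert 8 (step 5): P = [3, 4, 7, 8] / [5];  Q = [1, 3, 4, 5] / [2]
  Insert 2 (step 6): P = [2, 4, 7, 8] / [3] / [5];  Q = [1, 3, 4, 5] / [2] / [6]
  Insert 1 (step 7): P = [1, 4, 7, 8] / [2] / [3] / [5];  Q = [1, 3, 4, 5] / [2] / [6] / [7]
  Insert 6 (step 8): P = [1, 4, 6, 8] / [2, 7] / [3] / [5];  Q = [1, 3, 4, 5] / [2, 8] / [6] / [7]
Final shape: (4, 2, 1, 1).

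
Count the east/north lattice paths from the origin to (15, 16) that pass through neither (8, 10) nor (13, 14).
Number of paths = 138182715

Inclusion–exclusion. Total paths: C(31, 15) = 300540195. Through P₁: C(18, 8)·C(13, 7) = 75088728. Through P₂: C(27, 13)·C(4, 2) = 120349800. Since P₁ is strictly southwest of P₂, a monotone path through both must visit P₁ then P₂; paths through both = C(18, 8)·C(9, 5)·C(4, 2) = 33081048. Avoid both = 300540195 − 75088728 − 120349800 + 33081048 = 138182715.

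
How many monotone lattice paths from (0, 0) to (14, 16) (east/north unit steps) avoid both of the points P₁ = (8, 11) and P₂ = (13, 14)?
Number of paths = 63026667

Inclusion–exclusion. Total paths: C(30, 14) = 145422675. Through P₁: C(19, 8)·C(11, 6) = 34918884. Through P₂: C(27, 13)·C(3, 1) = 60174900. Since P₁ is strictly southwest of P₂, a monotone path through both must visit P₁ then P₂; paths through both = C(19, 8)·C(8, 5)·C(3, 1) = 12697776. Avoid both = 145422675 − 34918884 − 60174900 + 12697776 = 63026667.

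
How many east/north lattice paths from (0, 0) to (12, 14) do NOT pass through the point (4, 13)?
Number of paths = 9636280

Total paths from (0, 0) to (12, 14): C(26, 12) = 9657700. Paths through (4, 13): (paths (0, 0) → (4, 13)) × (paths (4, 13) → (12, 14)) = C(17, 4) · C(9, 8) = 2380 · 9 = 21420. Avoidance count = 9657700 − 21420 = 9636280.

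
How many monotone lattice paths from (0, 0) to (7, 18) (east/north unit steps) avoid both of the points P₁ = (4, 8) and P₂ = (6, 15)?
Number of paths = 193354

Inclusion–exclusion. Total paths: C(25, 7) = 480700. Through P₁: C(12, 4)·C(13, 3) = 141570. Through P₂: C(21, 6)·C(4, 1) = 217056. Since P₁ is strictly southwest of P₂, a monotone path through both must visit P₁ then P₂; paths through both = C(12, 4)·C(9, 2)·C(4, 1) = 71280. Avoid both = 480700 − 141570 − 217056 + 71280 = 193354.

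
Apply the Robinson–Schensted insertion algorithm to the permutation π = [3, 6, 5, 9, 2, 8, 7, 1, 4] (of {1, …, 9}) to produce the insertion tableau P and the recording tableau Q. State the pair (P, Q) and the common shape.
P = [1, 4, 7] / [2, 5] / [3, 8] / [6, 9];  Q = [1, 2, 4] / [3, 6] / [5, 7] / [8, 9];  common shape = (3, 2, 2, 2)

Row-insert the values π_1, π_2, … into P one at a time, bumping the leftmost entry strictly greater than the inserted value down to the next row. The recording tableau Q records, in position (i, j), the step at which that cell was added to P.
  Insert 3 (step 1): P = [3];  Q = [1]
  Insert 6 (step 2): P = [3, 6];  Q = [1, 2]
  Insert 5 (step 3): P = [3, 5] / [6];  Q = [1, 2] / [3]
  Insert 9 (step 4): P = [3, 5, 9] / [6];  Q = [1, 2, 4] / [3]
  Insert 2 (step 5): P = [2, 5, 9] / [3] / [6];  Q = [1, 2, 4] / [3] / [5]
  Insert 8 (step 6): P = [2, 5, 8] / [3, 9] / [6];  Q = [1, 2, 4] / [3, 6] / [5]
  Insert 7 (step 7): P = [2, 5, 7] / [3, 8] / [6, 9];  Q = [1, 2, 4] / [3, 6] / [5, 7]
  Insert 1 (step 8): P = [1, 5, 7] / [2, 8] / [3, 9] / [6];  Q = [1, 2, 4] / [3, 6] / [5, 7] / [8]
  Insert 4 (step 9): P = [1, 4, 7] / [2, 5] / [3, 8] / [6, 9];  Q = [1, 2, 4] / [3, 6] / [5, 7] / [8, 9]
Final shape: (3, 2, 2, 2).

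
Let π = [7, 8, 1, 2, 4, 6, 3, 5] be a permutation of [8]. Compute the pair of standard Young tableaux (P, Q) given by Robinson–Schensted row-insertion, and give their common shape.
P = [1, 2, 3, 5] / [4, 6] / [7, 8];  Q = [1, 2, 5, 6] / [3, 4] / [7, 8];  common shape = (4, 2, 2)

Row-insert the values π_1, π_2, … into P one at a time, bumping the leftmost entry strictly greater than the inserted value down to the next row. The recording tableau Q records, in position (i, j), the step at which that cell was added to P.
  Insert 7 (step 1): P = [7];  Q = [1]
  Insert 8 (step 2): P = [7, 8];  Q = [1, 2]
  Insert 1 (step 3): P = [1, 8] / [7];  Q = [1, 2] / [3]
  Insert 2 (step 4): P = [1, 2] / [7, 8];  Q = [1, 2] / [3, 4]
  Insert 4 (step 5): P = [1, 2, 4] / [7, 8];  Q = [1, 2, 5] / [3, 4]
  Insert 6 (step 6): P = [1, 2, 4, 6] / [7, 8];  Q = [1, 2, 5, 6] / [3, 4]
  Insert 3 (step 7): P = [1, 2, 3, 6] / [4, 8] / [7];  Q = [1, 2, 5, 6] / [3, 4] / [7]
  Insert 5 (step 8): P = [1, 2, 3, 5] / [4, 6] / [7, 8];  Q = [1, 2, 5, 6] / [3, 4] / [7, 8]
Final shape: (4, 2, 2).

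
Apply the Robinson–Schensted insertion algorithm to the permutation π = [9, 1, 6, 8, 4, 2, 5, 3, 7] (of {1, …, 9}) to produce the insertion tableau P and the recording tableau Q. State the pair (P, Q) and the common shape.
P = [1, 2, 3, 7] / [4, 5] / [6, 8] / [9];  Q = [1, 3, 4, 9] / [2, 7] / [5, 8] / [6];  common shape = (4, 2, 2, 1)

Row-insert the values π_1, π_2, … into P one at a time, bumping the leftmost entry strictly greater than the inserted value down to the next row. The recording tableau Q records, in position (i, j), the step at which that cell was added to P.
  Insert 9 (step 1): P = [9];  Q = [1]
  Insert 1 (step 2): P = [1] / [9];  Q = [1] / [2]
  Insert 6 (step 3): P = [1, 6] / [9];  Q = [1, 3] / [2]
  Insert 8 (step 4): P = [1, 6, 8] / [9];  Q = [1, 3, 4] / [2]
  Insert 4 (step 5): P = [1, 4, 8] / [6] / [9];  Q = [1, 3, 4] / [2] / [5]
  Insert 2 (step 6): P = [1, 2, 8] / [4] / [6] / [9];  Q = [1, 3, 4] / [2] / [5] / [6]
  Insert 5 (step 7): P = [1, 2, 5] / [4, 8] / [6] / [9];  Q = [1, 3, 4] / [2, 7] / [5] / [6]
  Insert 3 (step 8): P = [1, 2, 3] / [4, 5] / [6, 8] / [9];  Q = [1, 3, 4] / [2, 7] / [5, 8] / [6]
  Insert 7 (step 9): P = [1, 2, 3, 7] / [4, 5] / [6, 8] / [9];  Q = [1, 3, 4, 9] / [2, 7] / [5, 8] / [6]
Final shape: (4, 2, 2, 1).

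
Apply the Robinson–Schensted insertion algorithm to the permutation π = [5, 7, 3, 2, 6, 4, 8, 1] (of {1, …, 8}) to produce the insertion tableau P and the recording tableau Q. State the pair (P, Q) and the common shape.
P = [1, 4, 8] / [2, 6] / [3, 7] / [5];  Q = [1, 2, 7] / [3, 5] / [4, 6] / [8];  common shape = (3, 2, 2, 1)

Row-insert the values π_1, π_2, … into P one at a time, bumping the leftmost entry strictly greater than the inserted value down to the next row. The recording tableau Q records, in position (i, j), the step at which that cell was added to P.
  Insert 5 (step 1): P = [5];  Q = [1]
  Insert 7 (step 2): P = [5, 7];  Q = [1, 2]
  Insert 3 (step 3): P = [3, 7] / [5];  Q = [1, 2] / [3]
  Insert 2 (step 4): P = [2, 7] / [3] / [5];  Q = [1, 2] / [3] / [4]
  Insert 6 (step 5): P = [2, 6] / [3, 7] / [5];  Q = [1, 2] / [3, 5] / [4]
  Insert 4 (step 6): P = [2, 4] / [3, 6] / [5, 7];  Q = [1, 2] / [3, 5] / [4, 6]
  Insert 8 (step 7): P = [2, 4, 8] / [3, 6] / [5, 7];  Q = [1, 2, 7] / [3, 5] / [4, 6]
  Insert 1 (step 8): P = [1, 4, 8] / [2, 6] / [3, 7] / [5];  Q = [1, 2, 7] / [3, 5] / [4, 6] / [8]
Final shape: (3, 2, 2, 1).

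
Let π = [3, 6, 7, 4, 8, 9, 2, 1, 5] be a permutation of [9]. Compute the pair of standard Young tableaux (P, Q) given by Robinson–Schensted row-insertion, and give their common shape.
P = [1, 4, 5, 8, 9] / [2, 7] / [3] / [6];  Q = [1, 2, 3, 5, 6] / [4, 9] / [7] / [8];  common shape = (5, 2, 1, 1)

Row-insert the values π_1, π_2, … into P one at a time, bumping the leftmost entry strictly greater than the inserted value down to the next row. The recording tableau Q records, in position (i, j), the step at which that cell was added to P.
  Insert 3 (step 1): P = [3];  Q = [1]
  Insert 6 (step 2): P = [3, 6];  Q = [1, 2]
  Insert 7 (step 3): P = [3, 6, 7];  Q = [1, 2, 3]
  Insert 4 (step 4): P = [3, 4, 7] / [6];  Q = [1, 2, 3] / [4]
  Insert 8 (step 5): P = [3, 4, 7, 8] / [6];  Q = [1, 2, 3, 5] / [4]
  Insert 9 (step 6): P = [3, 4, 7, 8, 9] / [6];  Q = [1, 2, 3, 5, 6] / [4]
  Insert 2 (step 7): P = [2, 4, 7, 8, 9] / [3] / [6];  Q = [1, 2, 3, 5, 6] / [4] / [7]
  Insert 1 (step 8): P = [1, 4, 7, 8, 9] / [2] / [3] / [6];  Q = [1, 2, 3, 5, 6] / [4] / [7] / [8]
  Insert 5 (step 9): P = [1, 4, 5, 8, 9] / [2, 7] / [3] / [6];  Q = [1, 2, 3, 5, 6] / [4, 9] / [7] / [8]
Final shape: (5, 2, 1, 1).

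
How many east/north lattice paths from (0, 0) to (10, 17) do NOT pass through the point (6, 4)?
Number of paths = 7936485

Total paths from (0, 0) to (10, 17): C(27, 10) = 8436285. Paths through (6, 4): (paths (0, 0) → (6, 4)) × (paths (6, 4) → (10, 17)) = C(10, 6) · C(17, 4) = 210 · 2380 = 499800. Avoidance count = 8436285 − 499800 = 7936485.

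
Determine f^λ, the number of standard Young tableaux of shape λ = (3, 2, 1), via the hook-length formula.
# SYT of shape (3, 2, 1) = 16

Hook-length formula: f^λ = n! / Π hook(c), product over all cells c of the Young diagram. For λ = (3, 2, 1), n = 6 boxes. Hook lengths by row (left-to-right, top-to-bottom): [5, 3, 1]; [3, 1]; [1]. Product of hooks = 45. So f^λ = 6! / 45 = 720 / 45 = 16.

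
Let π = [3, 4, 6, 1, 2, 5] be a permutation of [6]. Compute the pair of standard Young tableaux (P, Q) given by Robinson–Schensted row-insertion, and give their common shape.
P = [1, 2, 5] / [3, 4, 6];  Q = [1, 2, 3] / [4, 5, 6];  common shape = (3, 3)

Row-insert the values π_1, π_2, … into P one at a time, bumping the leftmost entry strictly greater than the inserted value down to the next row. The recording tableau Q records, in position (i, j), the step at which that cell was added to P.
  Insert 3 (step 1): P = [3];  Q = [1]
  Insert 4 (step 2): P = [3, 4];  Q = [1, 2]
  Insert 6 (step 3): P = [3, 4, 6];  Q = [1, 2, 3]
  Insert 1 (step 4): P = [1, 4, 6] / [3];  Q = [1, 2, 3] / [4]
  Insert 2 (step 5): P = [1, 2, 6] / [3, 4];  Q = [1, 2, 3] / [4, 5]
  Insert 5 (step 6): P = [1, 2, 5] / [3, 4, 6];  Q = [1, 2, 3] / [4, 5, 6]
Final shape: (3, 3).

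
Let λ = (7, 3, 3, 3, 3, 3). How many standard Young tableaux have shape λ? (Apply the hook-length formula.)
# SYT of shape (7, 3, 3, 3, 3, 3) = 162954792

Hook-length formula: f^λ = n! / Π hook(c), product over all cells c of the Young diagram. For λ = (7, 3, 3, 3, 3, 3), n = 22 boxes. Hook lengths by row (left-to-right, top-to-bottom): [12, 11, 10, 4, 3, 2, 1]; [7, 6, 5]; [6, 5, 4]; [5, 4, 3]; [4, 3, 2]; [3, 2, 1]. Product of hooks = 6897623040000. So f^λ = 22! / 6897623040000 = 1124000727777607680000 / 6897623040000 = 162954792.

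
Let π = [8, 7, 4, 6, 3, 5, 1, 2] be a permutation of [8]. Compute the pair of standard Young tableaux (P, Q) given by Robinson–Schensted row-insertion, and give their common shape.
P = [1, 2] / [3, 5] / [4, 6] / [7] / [8];  Q = [1, 4] / [2, 6] / [3, 8] / [5] / [7];  common shape = (2, 2, 2, 1, 1)

Row-insert the values π_1, π_2, … into P one at a time, bumping the leftmost entry strictly greater than the inserted value down to the next row. The recording tableau Q records, in position (i, j), the step at which that cell was added to P.
  Insert 8 (step 1): P = [8];  Q = [1]
  Insert 7 (step 2): P = [7] / [8];  Q = [1] / [2]
  Insert 4 (step 3): P = [4] / [7] / [8];  Q = [1] / [2] / [3]
  Insert 6 (step 4): P = [4, 6] / [7] / [8];  Q = [1, 4] / [2] / [3]
  Insert 3 (step 5): P = [3, 6] / [4] / [7] / [8];  Q = [1, 4] / [2] / [3] / [5]
  Insert 5 (step 6): P = [3, 5] / [4, 6] / [7] / [8];  Q = [1, 4] / [2, 6] / [3] / [5]
  Insert 1 (step 7): P = [1, 5] / [3, 6] / [4] / [7] / [8];  Q = [1, 4] / [2, 6] / [3] / [5] / [7]
  Insert 2 (step 8): P = [1, 2] / [3, 5] / [4, 6] / [7] / [8];  Q = [1, 4] / [2, 6] / [3, 8] / [5] / [7]
Final shape: (2, 2, 2, 1, 1).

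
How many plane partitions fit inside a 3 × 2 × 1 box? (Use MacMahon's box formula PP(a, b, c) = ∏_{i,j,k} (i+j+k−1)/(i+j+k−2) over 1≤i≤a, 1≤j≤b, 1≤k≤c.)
PP(3, 2, 1) = 10

Evaluate the triple product over i = 1..3, j = 1..2, k = 1..1. The factors are (2/1) · (3/2) · (3/2) · (4/3) · (4/3) · (5/4). The numerators and denominators telescope so the product is an integer; carrying out the multiplication exactly gives PP(3, 2, 1) = 10.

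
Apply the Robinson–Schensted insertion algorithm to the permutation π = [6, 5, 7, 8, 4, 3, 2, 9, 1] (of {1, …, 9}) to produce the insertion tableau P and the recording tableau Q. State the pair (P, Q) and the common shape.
P = [1, 7, 8, 9] / [2] / [3] / [4] / [5] / [6];  Q = [1, 3, 4, 8] / [2] / [5] / [6] / [7] / [9];  common shape = (4, 1, 1, 1, 1, 1)

Row-insert the values π_1, π_2, … into P one at a time, bumping the leftmost entry strictly greater than the inserted value down to the next row. The recording tableau Q records, in position (i, j), the step at which that cell was added to P.
  Insert 6 (step 1): P = [6];  Q = [1]
  Insert 5 (step 2): P = [5] / [6];  Q = [1] / [2]
  Insert 7 (step 3): P = [5, 7] / [6];  Q = [1, 3] / [2]
  Insert 8 (step 4): P = [5, 7, 8] / [6];  Q = [1, 3, 4] / [2]
  Insert 4 (step 5): P = [4, 7, 8] / [5] / [6];  Q = [1, 3, 4] / [2] / [5]
  Insert 3 (step 6): P = [3, 7, 8] / [4] / [5] / [6];  Q = [1, 3, 4] / [2] / [5] / [6]
  Insert 2 (step 7): P = [2, 7, 8] / [3] / [4] / [5] / [6];  Q = [1, 3, 4] / [2] / [5] / [6] / [7]
  Insert 9 (step 8): P = [2, 7, 8, 9] / [3] / [4] / [5] / [6];  Q = [1, 3, 4, 8] / [2] / [5] / [6] / [7]
  Insert 1 (step 9): P = [1, 7, 8, 9] / [2] / [3] / [4] / [5] / [6];  Q = [1, 3, 4, 8] / [2] / [5] / [6] / [7] / [9]
Final shape: (4, 1, 1, 1, 1, 1).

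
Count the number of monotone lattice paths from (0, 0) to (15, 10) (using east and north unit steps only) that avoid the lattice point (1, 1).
Number of paths = 1634380

Total paths from (0, 0) to (15, 10): C(25, 15) = 3268760. Paths through (1, 1): (paths (0, 0) → (1, 1)) × (paths (1, 1) → (15, 10)) = C(2, 1) · C(23, 14) = 2 · 817190 = 1634380. Avoidance count = 3268760 − 1634380 = 1634380.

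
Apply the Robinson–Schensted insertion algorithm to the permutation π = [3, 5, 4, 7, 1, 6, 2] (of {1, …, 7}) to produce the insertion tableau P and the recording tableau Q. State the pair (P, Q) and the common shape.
P = [1, 2, 6] / [3, 4] / [5, 7];  Q = [1, 2, 4] / [3, 6] / [5, 7];  common shape = (3, 2, 2)

Row-insert the values π_1, π_2, … into P one at a time, bumping the leftmost entry strictly greater than the inserted value down to the next row. The recording tableau Q records, in position (i, j), the step at which that cell was added to P.
  Insert 3 (step 1): P = [3];  Q = [1]
  Insert 5 (step 2): P = [3, 5];  Q = [1, 2]
  Insert 4 (step 3): P = [3, 4] / [5];  Q = [1, 2] / [3]
  Insert 7 (step 4): P = [3, 4, 7] / [5];  Q = [1, 2, 4] / [3]
  Insert 1 (step 5): P = [1, 4, 7] / [3] / [5];  Q = [1, 2, 4] / [3] / [5]
  Insert 6 (step 6): P = [1, 4, 6] / [3, 7] / [5];  Q = [1, 2, 4] / [3, 6] / [5]
  Insert 2 (step 7): P = [1, 2, 6] / [3, 4] / [5, 7];  Q = [1, 2, 4] / [3, 6] / [5, 7]
Final shape: (3, 2, 2).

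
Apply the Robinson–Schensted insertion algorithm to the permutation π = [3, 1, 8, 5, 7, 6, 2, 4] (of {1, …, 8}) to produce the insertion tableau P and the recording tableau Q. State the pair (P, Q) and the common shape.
P = [1, 2, 4] / [3, 5, 6] / [7] / [8];  Q = [1, 3, 5] / [2, 4, 8] / [6] / [7];  common shape = (3, 3, 1, 1)

Row-insert the values π_1, π_2, … into P one at a time, bumping the leftmost entry strictly greater than the inserted value down to the next row. The recording tableau Q records, in position (i, j), the step at which that cell was added to P.
  Insert 3 (step 1): P = [3];  Q = [1]
  Insert 1 (step 2): P = [1] / [3];  Q = [1] / [2]
  Insert 8 (step 3): P = [1, 8] / [3];  Q = [1, 3] / [2]
  Insert 5 (step 4): P = [1, 5] / [3, 8];  Q = [1, 3] / [2, 4]
  Insert 7 (step 5): P = [1, 5, 7] / [3, 8];  Q = [1, 3, 5] / [2, 4]
  Insert 6 (step 6): P = [1, 5, 6] / [3, 7] / [8];  Q = [1, 3, 5] / [2, 4] / [6]
  Insert 2 (step 7): P = [1, 2, 6] / [3, 5] / [7] / [8];  Q = [1, 3, 5] / [2, 4] / [6] / [7]
  Insert 4 (step 8): P = [1, 2, 4] / [3, 5, 6] / [7] / [8];  Q = [1, 3, 5] / [2, 4, 8] / [6] / [7]
Final shape: (3, 3, 1, 1).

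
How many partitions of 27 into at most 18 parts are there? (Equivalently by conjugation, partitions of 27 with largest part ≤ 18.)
p(27, parts ≤ 18) = 2943

Use the recurrence p(n, m) = p(n, m−1) + p(n−m, m): either the largest part is < m (count p(n, m−1)) or the largest part is exactly m (remove one copy of m, count p(n−m, m)). With p(0, ·) = 1 this gives p(27, parts ≤ 18) = 2943. (By conjugating Young diagrams, this also counts partitions of 27 into at most 18 parts.)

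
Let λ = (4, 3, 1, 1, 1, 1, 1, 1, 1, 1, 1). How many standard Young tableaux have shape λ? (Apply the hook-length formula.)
# SYT of shape (4, 3, 1, 1, 1, 1, 1, 1, 1, 1, 1) = 14300

Hook-length formula: f^λ = n! / Π hook(c), product over all cells c of the Young diagram. For λ = (4, 3, 1, 1, 1, 1, 1, 1, 1, 1, 1), n = 16 boxes. Hook lengths by row (left-to-right, top-to-bottom): [14, 4, 3, 1]; [12, 2, 1]; [9]; [8]; [7]; [6]; [5]; [4]; [3]; [2]; [1]. Product of hooks = 1463132160. So f^λ = 16! / 1463132160 = 20922789888000 / 1463132160 = 14300.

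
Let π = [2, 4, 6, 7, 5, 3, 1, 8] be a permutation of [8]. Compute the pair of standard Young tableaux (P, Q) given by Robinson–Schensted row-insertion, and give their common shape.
P = [1, 3, 5, 7, 8] / [2] / [4] / [6];  Q = [1, 2, 3, 4, 8] / [5] / [6] / [7];  common shape = (5, 1, 1, 1)

Row-insert the values π_1, π_2, … into P one at a time, bumping the leftmost entry strictly greater than the inserted value down to the next row. The recording tableau Q records, in position (i, j), the step at which that cell was added to P.
  Insert 2 (step 1): P = [2];  Q = [1]
  Insert 4 (step 2): P = [2, 4];  Q = [1, 2]
  Insert 6 (step 3): P = [2, 4, 6];  Q = [1, 2, 3]
  Insert 7 (step 4): P = [2, 4, 6, 7];  Q = [1, 2, 3, 4]
  Insert 5 (step 5): P = [2, 4, 5, 7] / [6];  Q = [1, 2, 3, 4] / [5]
  Insert 3 (step 6): P = [2, 3, 5, 7] / [4] / [6];  Q = [1, 2, 3, 4] / [5] / [6]
  Insert 1 (step 7): P = [1, 3, 5, 7] / [2] / [4] / [6];  Q = [1, 2, 3, 4] / [5] / [6] / [7]
  Insert 8 (step 8): P = [1, 3, 5, 7, 8] / [2] / [4] / [6];  Q = [1, 2, 3, 4, 8] / [5] / [6] / [7]
Final shape: (5, 1, 1, 1).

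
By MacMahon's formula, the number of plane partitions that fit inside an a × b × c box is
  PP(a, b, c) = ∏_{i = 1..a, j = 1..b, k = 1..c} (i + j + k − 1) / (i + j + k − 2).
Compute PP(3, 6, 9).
PP(3, 6, 9) = 2530768240

Evaluate the triple product over i = 1..3, j = 1..6, k = 1..9. The factors are (2/1) · (3/2) · (4/3) · (5/4) · (6/5) · (7/6) · (8/7) · (9/8) · … (162 factors total). The numerators and denominators telescope so the product is an integer; carrying out the multiplication exactly gives PP(3, 6, 9) = 2530768240.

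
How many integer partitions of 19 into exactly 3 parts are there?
p(19, 3 parts) = 30

Partitions of n into exactly k parts are in bijection with partitions of n − k into at most k parts (subtract 1 from each part). So p(19, exactly 3) = p(16, parts ≤ 3). Computing via the recurrence p(m, j) = p(m, j−1) + p(m−j, j) gives 30.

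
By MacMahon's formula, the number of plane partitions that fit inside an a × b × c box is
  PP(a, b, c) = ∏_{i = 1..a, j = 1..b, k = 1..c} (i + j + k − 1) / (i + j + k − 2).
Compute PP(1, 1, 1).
PP(1, 1, 1) = 2

Evaluate the triple product over i = 1..1, j = 1..1, k = 1..1. The factors are (2/1). The numerators and denominators telescope so the product is an integer; carrying out the multiplication exactly gives PP(1, 1, 1) = 2.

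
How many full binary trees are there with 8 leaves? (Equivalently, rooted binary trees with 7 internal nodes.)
C_7 = 429

These full binary trees are counted by the Catalan number C_n = (1/(n + 1)) · C(2n, n). For n = 7: C_7 = (1/8) · C(14, 7) = 3432/8 = 429.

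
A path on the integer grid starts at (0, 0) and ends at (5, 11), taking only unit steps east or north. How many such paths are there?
Number of paths = 4368

A monotone lattice path from (0, 0) to (5, 11) consists of 5 east steps and 11 north steps in some order, so it is determined by which 5 of the 16 steps are east. The count is C(16, 5) = 4368.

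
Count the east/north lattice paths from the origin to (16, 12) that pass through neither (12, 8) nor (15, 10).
Number of paths = 15576675

Inclusion–exclusion. Total paths: C(28, 16) = 30421755. Through P₁: C(20, 12)·C(8, 4) = 8817900. Through P₂: C(25, 15)·C(3, 1) = 9806280. Since P₁ is strictly southwest of P₂, a monotone path through both must visit P₁ then P₂; paths through both = C(20, 12)·C(5, 3)·C(3, 1) = 3779100. Avoid both = 30421755 − 8817900 − 9806280 + 3779100 = 15576675.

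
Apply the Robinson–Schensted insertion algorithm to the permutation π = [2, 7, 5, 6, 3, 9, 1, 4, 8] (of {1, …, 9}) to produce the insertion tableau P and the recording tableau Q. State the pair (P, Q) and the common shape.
P = [1, 3, 4, 8] / [2, 6, 9] / [5] / [7];  Q = [1, 2, 4, 6] / [3, 8, 9] / [5] / [7];  common shape = (4, 3, 1, 1)

Row-insert the values π_1, π_2, … into P one at a time, bumping the leftmost entry strictly greater than the inserted value down to the next row. The recording tableau Q records, in position (i, j), the step at which that cell was added to P.
  Insert 2 (step 1): P = [2];  Q = [1]
  Insert 7 (step 2): P = [2, 7];  Q = [1, 2]
  Insert 5 (step 3): P = [2, 5] / [7];  Q = [1, 2] / [3]
  Insert 6 (step 4): P = [2, 5, 6] / [7];  Q = [1, 2, 4] / [3]
  Insert 3 (step 5): P = [2, 3, 6] / [5] / [7];  Q = [1, 2, 4] / [3] / [5]
  Insert 9 (step 6): P = [2, 3, 6, 9] / [5] / [7];  Q = [1, 2, 4, 6] / [3] / [5]
  Insert 1 (step 7): P = [1, 3, 6, 9] / [2] / [5] / [7];  Q = [1, 2, 4, 6] / [3] / [5] / [7]
  Insert 4 (step 8): P = [1, 3, 4, 9] / [2, 6] / [5] / [7];  Q = [1, 2, 4, 6] / [3, 8] / [5] / [7]
  Insert 8 (step 9): P = [1, 3, 4, 8] / [2, 6, 9] / [5] / [7];  Q = [1, 2, 4, 6] / [3, 8, 9] / [5] / [7]
Final shape: (4, 3, 1, 1).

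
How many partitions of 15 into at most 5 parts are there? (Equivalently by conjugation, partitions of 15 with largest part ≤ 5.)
p(15, parts ≤ 5) = 84

Partitions of 15 with all parts ≤ 5: 5+5+5, 5+5+4+1, 5+5+3+2, 5+5+3+1+1, 5+5+2+2+1, 5+5+2+1+1+1, 5+5+1+1+1+1+1, 5+4+4+2, 5+4+4+1+1, 5+4+3+3, 5+4+3+2+1, 5+4+3+1+1+1, 5+4+2+2+2, 5+4+2+2+1+1, 5+4+2+1+1+1+1, 5+4+1+1+1+1+1+1, 5+3+3+3+1, 5+3+3+2+2, 5+3+3+2+1+1, 5+3+3+1+1+1+1, 5+3+2+2+2+1, 5+3+2+2+1+1+1, 5+3+2+1+1+1+1+1, 5+3+1+1+1+1+1+1+1, 5+2+2+2+2+2, 5+2+2+2+2+1+1, 5+2+2+2+1+1+1+1, 5+2+2+1+1+1+1+1+1, 5+2+1+1+1+1+1+1+1+1, 5+1+1+1+1+1+1+1+1+1+1, … (84 total). Count = 84.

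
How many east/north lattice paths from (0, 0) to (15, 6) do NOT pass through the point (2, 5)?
Number of paths = 53970

Total paths from (0, 0) to (15, 6): C(21, 15) = 54264. Paths through (2, 5): (paths (0, 0) → (2, 5)) × (paths (2, 5) → (15, 6)) = C(7, 2) · C(14, 13) = 21 · 14 = 294. Avoidance count = 54264 − 294 = 53970.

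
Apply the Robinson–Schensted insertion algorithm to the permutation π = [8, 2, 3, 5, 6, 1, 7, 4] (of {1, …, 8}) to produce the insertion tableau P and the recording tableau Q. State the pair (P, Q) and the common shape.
P = [1, 3, 4, 6, 7] / [2, 5] / [8];  Q = [1, 3, 4, 5, 7] / [2, 8] / [6];  common shape = (5, 2, 1)

Row-insert the values π_1, π_2, … into P one at a time, bumping the leftmost entry strictly greater than the inserted value down to the next row. The recording tableau Q records, in position (i, j), the step at which that cell was added to P.
  Insert 8 (step 1): P = [8];  Q = [1]
  Insert 2 (step 2): P = [2] / [8];  Q = [1] / [2]
  Insert 3 (step 3): P = [2, 3] / [8];  Q = [1, 3] / [2]
  Insert 5 (step 4): P = [2, 3, 5] / [8];  Q = [1, 3, 4] / [2]
  Insert 6 (step 5): P = [2, 3, 5, 6] / [8];  Q = [1, 3, 4, 5] / [2]
  Insert 1 (step 6): P = [1, 3, 5, 6] / [2] / [8];  Q = [1, 3, 4, 5] / [2] / [6]
  Insert 7 (step 7): P = [1, 3, 5, 6, 7] / [2] / [8];  Q = [1, 3, 4, 5, 7] / [2] / [6]
  Insert 4 (step 8): P = [1, 3, 4, 6, 7] / [2, 5] / [8];  Q = [1, 3, 4, 5, 7] / [2, 8] / [6]
Final shape: (5, 2, 1).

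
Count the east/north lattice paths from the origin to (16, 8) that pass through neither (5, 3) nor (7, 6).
Number of paths = 427283

Inclusion–exclusion. Total paths: C(24, 16) = 735471. Through P₁: C(8, 5)·C(16, 11) = 244608. Through P₂: C(13, 7)·C(11, 9) = 94380. Since P₁ is strictly southwest of P₂, a monotone path through both must visit P₁ then P₂; paths through both = C(8, 5)·C(5, 2)·C(11, 9) = 30800. Avoid both = 735471 − 244608 − 94380 + 30800 = 427283.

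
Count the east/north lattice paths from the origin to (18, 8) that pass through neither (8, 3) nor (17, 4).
Number of paths = 1045105

Inclusion–exclusion. Total paths: C(26, 18) = 1562275. Through P₁: C(11, 8)·C(15, 10) = 495495. Through P₂: C(21, 17)·C(5, 1) = 29925. Since P₁ is strictly southwest of P₂, a monotone path through both must visit P₁ then P₂; paths through both = C(11, 8)·C(10, 9)·C(5, 1) = 8250. Avoid both = 1562275 − 495495 − 29925 + 8250 = 1045105.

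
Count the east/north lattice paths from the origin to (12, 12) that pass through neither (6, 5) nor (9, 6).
Number of paths = 1646176

Inclusion–exclusion. Total paths: C(24, 12) = 2704156. Through P₁: C(11, 6)·C(13, 6) = 792792. Through P₂: C(15, 9)·C(9, 3) = 420420. Since P₁ is strictly southwest of P₂, a monotone path through both must visit P₁ then P₂; paths through both = C(11, 6)·C(4, 3)·C(9, 3) = 155232. Avoid both = 2704156 − 792792 − 420420 + 155232 = 1646176.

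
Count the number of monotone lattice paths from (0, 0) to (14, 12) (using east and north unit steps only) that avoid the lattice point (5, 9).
Number of paths = 9217260

Total paths from (0, 0) to (14, 12): C(26, 14) = 9657700. Paths through (5, 9): (paths (0, 0) → (5, 9)) × (paths (5, 9) → (14, 12)) = C(14, 5) · C(12, 9) = 2002 · 220 = 440440. Avoidance count = 9657700 − 440440 = 9217260.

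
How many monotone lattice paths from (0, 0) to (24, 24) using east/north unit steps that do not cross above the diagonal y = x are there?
C_24 = 1289904147324

These NE paths below the diagonal are counted by the Catalan number C_n = (1/(n + 1)) · C(2n, n). For n = 24: C_24 = (1/25) · C(48, 24) = 32247603683100/25 = 1289904147324.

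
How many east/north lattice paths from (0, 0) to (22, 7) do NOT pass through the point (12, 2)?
Number of paths = 1287507

Total paths from (0, 0) to (22, 7): C(29, 22) = 1560780. Paths through (12, 2): (paths (0, 0) → (12, 2)) × (paths (12, 2) → (22, 7)) = C(14, 12) · C(15, 10) = 91 · 3003 = 273273. Avoidance count = 1560780 − 273273 = 1287507.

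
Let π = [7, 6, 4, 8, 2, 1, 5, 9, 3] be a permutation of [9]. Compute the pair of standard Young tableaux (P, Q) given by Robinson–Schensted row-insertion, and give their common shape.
P = [1, 3, 9] / [2, 5] / [4, 8] / [6] / [7];  Q = [1, 4, 8] / [2, 7] / [3, 9] / [5] / [6];  common shape = (3, 2, 2, 1, 1)

Row-insert the values π_1, π_2, … into P one at a time, bumping the leftmost entry strictly greater than the inserted value down to the next row. The recording tableau Q records, in position (i, j), the step at which that cell was added to P.
  Insert 7 (step 1): P = [7];  Q = [1]
  Insert 6 (step 2): P = [6] / [7];  Q = [1] / [2]
  Insert 4 (step 3): P = [4] / [6] / [7];  Q = [1] / [2] / [3]
  Insert 8 (step 4): P = [4, 8] / [6] / [7];  Q = [1, 4] / [2] / [3]
  Insert 2 (step 5): P = [2, 8] / [4] / [6] / [7];  Q = [1, 4] / [2] / [3] / [5]
  Insert 1 (step 6): P = [1, 8] / [2] / [4] / [6] / [7];  Q = [1, 4] / [2] / [3] / [5] / [6]
  Insert 5 (step 7): P = [1, 5] / [2, 8] / [4] / [6] / [7];  Q = [1, 4] / [2, 7] / [3] / [5] / [6]
  Insert 9 (step 8): P = [1, 5, 9] / [2, 8] / [4] / [6] / [7];  Q = [1, 4, 8] / [2, 7] / [3] / [5] / [6]
  Insert 3 (step 9): P = [1, 3, 9] / [2, 5] / [4, 8] / [6] / [7];  Q = [1, 4, 8] / [2, 7] / [3, 9] / [5] / [6]
Final shape: (3, 2, 2, 1, 1).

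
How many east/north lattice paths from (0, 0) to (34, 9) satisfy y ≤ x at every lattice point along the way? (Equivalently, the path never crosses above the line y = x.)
Number of paths = 418913482

By the reflection principle (André's argument), the number of monotone paths to (34, 9) with n ≤ m that never go above y = x is C(43, 34) − C(43, 35) = 563921995 − 145008513 = 418913482.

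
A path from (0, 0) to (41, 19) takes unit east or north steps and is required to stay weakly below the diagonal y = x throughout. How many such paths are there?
Number of paths = 1119772632212850

By the reflection principle (André's argument), the number of monotone paths to (41, 19) with n ≤ m that never go above y = x is C(60, 41) − C(60, 42) = 2044802197953900 − 925029565741050 = 1119772632212850.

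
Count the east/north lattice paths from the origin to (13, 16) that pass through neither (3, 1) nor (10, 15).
Number of paths = 43574315

Inclusion–exclusion. Total paths: C(29, 13) = 67863915. Through P₁: C(4, 3)·C(25, 10) = 13075040. Through P₂: C(25, 10)·C(4, 3) = 13075040. Since P₁ is strictly southwest of P₂, a monotone path through both must visit P₁ then P₂; paths through both = C(4, 3)·C(21, 7)·C(4, 3) = 1860480. Avoid both = 67863915 − 13075040 − 13075040 + 1860480 = 43574315.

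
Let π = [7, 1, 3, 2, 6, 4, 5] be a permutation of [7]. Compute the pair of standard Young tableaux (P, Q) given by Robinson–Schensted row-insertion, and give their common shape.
P = [1, 2, 4, 5] / [3, 6] / [7];  Q = [1, 3, 5, 7] / [2, 6] / [4];  common shape = (4, 2, 1)

Row-insert the values π_1, π_2, … into P one at a time, bumping the leftmost entry strictly greater than the inserted value down to the next row. The recording tableau Q records, in position (i, j), the step at which that cell was added to P.
  Insert 7 (step 1): P = [7];  Q = [1]
  Insert 1 (step 2): P = [1] / [7];  Q = [1] / [2]
  Insert 3 (step 3): P = [1, 3] / [7];  Q = [1, 3] / [2]
  Insert 2 (step 4): P = [1, 2] / [3] / [7];  Q = [1, 3] / [2] / [4]
  Insert 6 (step 5): P = [1, 2, 6] / [3] / [7];  Q = [1, 3, 5] / [2] / [4]
  Insert 4 (step 6): P = [1, 2, 4] / [3, 6] / [7];  Q = [1, 3, 5] / [2, 6] / [4]
  Insert 5 (step 7): P = [1, 2, 4, 5] / [3, 6] / [7];  Q = [1, 3, 5, 7] / [2, 6] / [4]
Final shape: (4, 2, 1).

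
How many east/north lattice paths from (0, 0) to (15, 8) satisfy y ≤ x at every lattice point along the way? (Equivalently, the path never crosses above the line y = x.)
Number of paths = 245157

By the reflection principle (André's argument), the number of monotone paths to (15, 8) with n ≤ m that never go above y = x is C(23, 15) − C(23, 16) = 490314 − 245157 = 245157.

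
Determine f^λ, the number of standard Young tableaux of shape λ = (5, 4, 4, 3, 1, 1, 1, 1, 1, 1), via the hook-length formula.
# SYT of shape (5, 4, 4, 3, 1, 1, 1, 1, 1, 1) = 581981400

Hook-length formula: f^λ = n! / Π hook(c), product over all cells c of the Young diagram. For λ = (5, 4, 4, 3, 1, 1, 1, 1, 1, 1), n = 22 boxes. Hook lengths by row (left-to-right, top-to-bottom): [14, 7, 6, 4, 1]; [12, 5, 4, 2]; [11, 4, 3, 1]; [9, 2, 1]; [6]; [5]; [4]; [3]; [2]; [1]. Product of hooks = 1931334451200. So f^λ = 22! / 1931334451200 = 1124000727777607680000 / 1931334451200 = 581981400.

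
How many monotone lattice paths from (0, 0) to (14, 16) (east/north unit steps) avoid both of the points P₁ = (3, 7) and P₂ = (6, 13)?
Number of paths = 122453895

Inclusion–exclusion. Total paths: C(30, 14) = 145422675. Through P₁: C(10, 3)·C(20, 11) = 20155200. Through P₂: C(19, 6)·C(11, 8) = 4476780. Since P₁ is strictly southwest of P₂, a monotone path through both must visit P₁ then P₂; paths through both = C(10, 3)·C(9, 3)·C(11, 8) = 1663200. Avoid both = 145422675 − 20155200 − 4476780 + 1663200 = 122453895.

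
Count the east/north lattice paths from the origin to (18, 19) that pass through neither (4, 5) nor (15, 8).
Number of paths = 12456160500

Inclusion–exclusion. Total paths: C(37, 18) = 17672631900. Through P₁: C(9, 4)·C(28, 14) = 5054691600. Through P₂: C(23, 15)·C(14, 3) = 178474296. Since P₁ is strictly southwest of P₂, a monotone path through both must visit P₁ then P₂; paths through both = C(9, 4)·C(14, 11)·C(14, 3) = 16694496. Avoid both = 17672631900 − 5054691600 − 178474296 + 16694496 = 12456160500.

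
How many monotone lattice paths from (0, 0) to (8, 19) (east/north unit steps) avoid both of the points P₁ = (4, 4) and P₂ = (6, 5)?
Number of paths = 1918515

Inclusion–exclusion. Total paths: C(27, 8) = 2220075. Through P₁: C(8, 4)·C(19, 4) = 271320. Through P₂: C(11, 6)·C(16, 2) = 55440. Since P₁ is strictly southwest of P₂, a monotone path through both must visit P₁ then P₂; paths through both = C(8, 4)·C(3, 2)·C(16, 2) = 25200. Avoid both = 2220075 − 271320 − 55440 + 25200 = 1918515.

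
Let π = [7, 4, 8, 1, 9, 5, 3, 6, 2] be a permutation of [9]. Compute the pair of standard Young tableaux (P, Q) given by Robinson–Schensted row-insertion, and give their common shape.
P = [1, 2, 6] / [3, 5, 9] / [4, 8] / [7];  Q = [1, 3, 5] / [2, 6, 8] / [4, 7] / [9];  common shape = (3, 3, 2, 1)

Row-insert the values π_1, π_2, … into P one at a time, bumping the leftmost entry strictly greater than the inserted value down to the next row. The recording tableau Q records, in position (i, j), the step at which that cell was added to P.
  Insert 7 (step 1): P = [7];  Q = [1]
  Insert 4 (step 2): P = [4] / [7];  Q = [1] / [2]
  Insert 8 (step 3): P = [4, 8] / [7];  Q = [1, 3] / [2]
  Insert 1 (step 4): P = [1, 8] / [4] / [7];  Q = [1, 3] / [2] / [4]
  Insert 9 (step 5): P = [1, 8, 9] / [4] / [7];  Q = [1, 3, 5] / [2] / [4]
  Insert 5 (step 6): P = [1, 5, 9] / [4, 8] / [7];  Q = [1, 3, 5] / [2, 6] / [4]
  Insert 3 (step 7): P = [1, 3, 9] / [4, 5] / [7, 8];  Q = [1, 3, 5] / [2, 6] / [4, 7]
  Insert 6 (step 8): P = [1, 3, 6] / [4, 5, 9] / [7, 8];  Q = [1, 3, 5] / [2, 6, 8] / [4, 7]
  Insert 2 (step 9): P = [1, 2, 6] / [3, 5, 9] / [4, 8] / [7];  Q = [1, 3, 5] / [2, 6, 8] / [4, 7] / [9]
Final shape: (3, 3, 2, 1).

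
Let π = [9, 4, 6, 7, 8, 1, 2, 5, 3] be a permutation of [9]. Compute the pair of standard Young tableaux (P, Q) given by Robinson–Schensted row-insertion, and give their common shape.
P = [1, 2, 3, 8] / [4, 5, 7] / [6] / [9];  Q = [1, 3, 4, 5] / [2, 7, 8] / [6] / [9];  common shape = (4, 3, 1, 1)

Row-insert the values π_1, π_2, … into P one at a time, bumping the leftmost entry strictly greater than the inserted value down to the next row. The recording tableau Q records, in position (i, j), the step at which that cell was added to P.
  Insert 9 (step 1): P = [9];  Q = [1]
  Insert 4 (step 2): P = [4] / [9];  Q = [1] / [2]
  Insert 6 (step 3): P = [4, 6] / [9];  Q = [1, 3] / [2]
  Insert 7 (step 4): P = [4, 6, 7] / [9];  Q = [1, 3, 4] / [2]
  Insert 8 (step 5): P = [4, 6, 7, 8] / [9];  Q = [1, 3, 4, 5] / [2]
  Insert 1 (step 6): P = [1, 6, 7, 8] / [4] / [9];  Q = [1, 3, 4, 5] / [2] / [6]
  Insert 2 (step 7): P = [1, 2, 7, 8] / [4, 6] / [9];  Q = [1, 3, 4, 5] / [2, 7] / [6]
  Insert 5 (step 8): P = [1, 2, 5, 8] / [4, 6, 7] / [9];  Q = [1, 3, 4, 5] / [2, 7, 8] / [6]
  Insert 3 (step 9): P = [1, 2, 3, 8] / [4, 5, 7] / [6] / [9];  Q = [1, 3, 4, 5] / [2, 7, 8] / [6] / [9]
Final shape: (4, 3, 1, 1).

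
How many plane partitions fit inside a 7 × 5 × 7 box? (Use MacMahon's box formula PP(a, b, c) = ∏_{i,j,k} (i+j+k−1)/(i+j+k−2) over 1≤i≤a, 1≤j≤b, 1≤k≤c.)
PP(7, 5, 7) = 13710834632352

Evaluate the triple product over i = 1..7, j = 1..5, k = 1..7. The factors are (2/1) · (3/2) · (4/3) · (5/4) · (6/5) · (7/6) · (8/7) · (3/2) · … (245 factors total). The numerators and denominators telescope so the product is an integer; carrying out the multiplication exactly gives PP(7, 5, 7) = 13710834632352.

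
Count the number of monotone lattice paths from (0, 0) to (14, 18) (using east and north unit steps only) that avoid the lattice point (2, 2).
Number of paths = 288905070

Total paths from (0, 0) to (14, 18): C(32, 14) = 471435600. Paths through (2, 2): (paths (0, 0) → (2, 2)) × (paths (2, 2) → (14, 18)) = C(4, 2) · C(28, 12) = 6 · 30421755 = 182530530. Avoidance count = 471435600 − 182530530 = 288905070.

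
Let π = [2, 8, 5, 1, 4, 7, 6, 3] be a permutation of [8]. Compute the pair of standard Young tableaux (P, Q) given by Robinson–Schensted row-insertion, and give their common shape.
P = [1, 3, 6] / [2, 4, 7] / [5] / [8];  Q = [1, 2, 6] / [3, 5, 7] / [4] / [8];  common shape = (3, 3, 1, 1)

Row-insert the values π_1, π_2, … into P one at a time, bumping the leftmost entry strictly greater than the inserted value down to the next row. The recording tableau Q records, in position (i, j), the step at which that cell was added to P.
  Insert 2 (step 1): P = [2];  Q = [1]
  Insert 8 (step 2): P = [2, 8];  Q = [1, 2]
  Insert 5 (step 3): P = [2, 5] / [8];  Q = [1, 2] / [3]
  Insert 1 (step 4): P = [1, 5] / [2] / [8];  Q = [1, 2] / [3] / [4]
  Insert 4 (step 5): P = [1, 4] / [2, 5] / [8];  Q = [1, 2] / [3, 5] / [4]
  Insert 7 (step 6): P = [1, 4, 7] / [2, 5] / [8];  Q = [1, 2, 6] / [3, 5] / [4]
  Insert 6 (step 7): P = [1, 4, 6] / [2, 5, 7] / [8];  Q = [1, 2, 6] / [3, 5, 7] / [4]
  Insert 3 (step 8): P = [1, 3, 6] / [2, 4, 7] / [5] / [8];  Q = [1, 2, 6] / [3, 5, 7] / [4] / [8]
Final shape: (3, 3, 1, 1).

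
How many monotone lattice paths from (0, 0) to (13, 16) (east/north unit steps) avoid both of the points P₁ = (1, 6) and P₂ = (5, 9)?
Number of paths = 52031098

Inclusion–exclusion. Total paths: C(29, 13) = 67863915. Through P₁: C(7, 1)·C(22, 12) = 4526522. Through P₂: C(14, 5)·C(15, 8) = 12882870. Since P₁ is strictly southwest of P₂, a monotone path through both must visit P₁ then P₂; paths through both = C(7, 1)·C(7, 4)·C(15, 8) = 1576575. Avoid both = 67863915 − 4526522 − 12882870 + 1576575 = 52031098.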